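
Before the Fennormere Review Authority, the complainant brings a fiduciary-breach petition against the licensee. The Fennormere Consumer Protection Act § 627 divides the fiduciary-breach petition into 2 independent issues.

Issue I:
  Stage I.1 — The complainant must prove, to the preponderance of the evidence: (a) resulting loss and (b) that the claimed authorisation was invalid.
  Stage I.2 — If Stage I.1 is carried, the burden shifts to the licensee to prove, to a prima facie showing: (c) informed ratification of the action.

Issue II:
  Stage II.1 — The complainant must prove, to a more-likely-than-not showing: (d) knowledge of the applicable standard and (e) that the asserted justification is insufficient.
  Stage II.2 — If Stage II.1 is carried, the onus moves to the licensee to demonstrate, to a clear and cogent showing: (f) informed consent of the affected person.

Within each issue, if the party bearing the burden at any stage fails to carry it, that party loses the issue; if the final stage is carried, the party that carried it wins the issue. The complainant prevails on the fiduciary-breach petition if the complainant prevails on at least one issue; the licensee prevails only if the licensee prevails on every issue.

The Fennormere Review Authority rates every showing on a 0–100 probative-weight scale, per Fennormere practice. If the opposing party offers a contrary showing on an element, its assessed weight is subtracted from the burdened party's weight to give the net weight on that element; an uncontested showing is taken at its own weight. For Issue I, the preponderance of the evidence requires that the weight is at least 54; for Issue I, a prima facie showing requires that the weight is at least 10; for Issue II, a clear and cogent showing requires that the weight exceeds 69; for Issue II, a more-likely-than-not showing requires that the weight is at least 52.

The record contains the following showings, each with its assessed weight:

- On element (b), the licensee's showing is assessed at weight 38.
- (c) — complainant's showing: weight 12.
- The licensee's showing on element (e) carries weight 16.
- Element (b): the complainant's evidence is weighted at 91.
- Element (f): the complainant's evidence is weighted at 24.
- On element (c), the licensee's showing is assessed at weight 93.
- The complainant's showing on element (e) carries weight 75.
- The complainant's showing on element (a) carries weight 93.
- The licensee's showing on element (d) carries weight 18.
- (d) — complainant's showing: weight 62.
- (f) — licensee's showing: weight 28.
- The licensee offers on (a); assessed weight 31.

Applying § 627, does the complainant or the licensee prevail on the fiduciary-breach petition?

— Issue I —
Stage I.1 — burden on complainant; standard: the preponderance of the evidence (weight is at least 54).
    (a): 93 − 31 = 62 ≥ 54 [met]
    (b): 91 − 38 = 53 < 54 [not met]
  Stage I.1 not carried; the complainant fails its burden.
The licensee prevails on this issue.
— Issue II —
Stage II.1 — burden on complainant; standard: a more-likely-than-not showing (weight is at least 52).
    (d): 62 − 18 = 44 < 52 [not met]
    (e): 75 − 16 = 59 ≥ 52 [met]
  Not every element is met, so the complainant fails to carry Stage II.1.
The analysis ends at Stage II.1; the licensee prevails on this issue.
Per-issue: Issue I → licensee; Issue II → licensee. The complainant must prevail on at least one issue; overall, the licensee prevails.

licensee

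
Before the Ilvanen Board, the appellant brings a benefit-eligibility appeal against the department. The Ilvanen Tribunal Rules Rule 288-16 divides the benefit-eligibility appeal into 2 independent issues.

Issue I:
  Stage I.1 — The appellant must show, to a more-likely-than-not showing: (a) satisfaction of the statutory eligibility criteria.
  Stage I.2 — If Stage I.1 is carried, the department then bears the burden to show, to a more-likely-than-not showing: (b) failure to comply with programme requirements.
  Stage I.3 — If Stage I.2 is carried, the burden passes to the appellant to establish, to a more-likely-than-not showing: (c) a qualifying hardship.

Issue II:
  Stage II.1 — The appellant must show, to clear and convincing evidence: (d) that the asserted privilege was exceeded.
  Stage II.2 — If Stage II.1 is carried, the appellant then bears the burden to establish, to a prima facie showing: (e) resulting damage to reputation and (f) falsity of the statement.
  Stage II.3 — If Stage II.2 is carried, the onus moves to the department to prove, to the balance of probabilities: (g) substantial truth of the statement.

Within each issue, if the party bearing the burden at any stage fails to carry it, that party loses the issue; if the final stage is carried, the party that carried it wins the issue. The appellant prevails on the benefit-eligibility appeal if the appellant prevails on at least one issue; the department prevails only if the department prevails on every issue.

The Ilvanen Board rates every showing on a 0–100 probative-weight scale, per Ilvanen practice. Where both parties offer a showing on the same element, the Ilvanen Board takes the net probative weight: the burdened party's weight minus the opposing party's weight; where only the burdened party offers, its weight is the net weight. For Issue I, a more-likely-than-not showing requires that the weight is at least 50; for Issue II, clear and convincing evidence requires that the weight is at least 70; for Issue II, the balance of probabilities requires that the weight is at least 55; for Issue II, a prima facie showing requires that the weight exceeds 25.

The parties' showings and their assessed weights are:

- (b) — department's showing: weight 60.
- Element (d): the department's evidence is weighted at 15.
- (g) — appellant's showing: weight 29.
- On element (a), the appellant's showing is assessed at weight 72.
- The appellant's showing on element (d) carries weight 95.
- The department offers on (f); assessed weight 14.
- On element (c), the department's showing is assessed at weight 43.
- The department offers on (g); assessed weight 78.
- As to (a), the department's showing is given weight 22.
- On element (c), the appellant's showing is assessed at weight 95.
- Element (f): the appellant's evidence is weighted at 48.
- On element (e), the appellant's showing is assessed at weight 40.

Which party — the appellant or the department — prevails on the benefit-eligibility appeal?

appellant

— Issue I —
Stage I.1 (appellant, a more-likely-than-not showing, weight is at least 50): (a) net 72−22=50 ≥ 50 — meets.
  Stage I.1 is satisfied; the onus moves to the department.
Stage I.2 (department, a more-likely-than-not showing, weight is at least 50): (b) 60 ≥ 50 — meets.
  All elements met. The burden passes to the appellant.
Stage I.3 (appellant, a more-likely-than-not showing, weight is at least 50): (c) net 95−43=52 ≥ 50 — meets.
  The appellant carries the last stage.
All stages carried — the appellant prevails on this issue.
— Issue II —
Stage II.1 (appellant, clear and convincing evidence, weight is at least 70): (d) net 95−15=80 ≥ 70 — meets.
  Stage II.1 is satisfied; the appellant continues to bear the burden.
Stage II.2 (appellant, a prima facie showing, weight exceeds 25): (e) 40 > 25 — meets; (f) net 48−14=34 > 25 — meets.
  The appellant carries Stage II.2; the department now bears the burden.
Stage II.3 (department, the balance of probabilities, weight is at least 55): (g) net 78−29=49 < 55 — fails.
  Stage II.3 not carried; the department fails its burden.
The appellant prevails on this issue.
Per-issue: Issue I → appellant; Issue II → appellant. The appellant must prevail on at least one issue; overall, the appellant prevails.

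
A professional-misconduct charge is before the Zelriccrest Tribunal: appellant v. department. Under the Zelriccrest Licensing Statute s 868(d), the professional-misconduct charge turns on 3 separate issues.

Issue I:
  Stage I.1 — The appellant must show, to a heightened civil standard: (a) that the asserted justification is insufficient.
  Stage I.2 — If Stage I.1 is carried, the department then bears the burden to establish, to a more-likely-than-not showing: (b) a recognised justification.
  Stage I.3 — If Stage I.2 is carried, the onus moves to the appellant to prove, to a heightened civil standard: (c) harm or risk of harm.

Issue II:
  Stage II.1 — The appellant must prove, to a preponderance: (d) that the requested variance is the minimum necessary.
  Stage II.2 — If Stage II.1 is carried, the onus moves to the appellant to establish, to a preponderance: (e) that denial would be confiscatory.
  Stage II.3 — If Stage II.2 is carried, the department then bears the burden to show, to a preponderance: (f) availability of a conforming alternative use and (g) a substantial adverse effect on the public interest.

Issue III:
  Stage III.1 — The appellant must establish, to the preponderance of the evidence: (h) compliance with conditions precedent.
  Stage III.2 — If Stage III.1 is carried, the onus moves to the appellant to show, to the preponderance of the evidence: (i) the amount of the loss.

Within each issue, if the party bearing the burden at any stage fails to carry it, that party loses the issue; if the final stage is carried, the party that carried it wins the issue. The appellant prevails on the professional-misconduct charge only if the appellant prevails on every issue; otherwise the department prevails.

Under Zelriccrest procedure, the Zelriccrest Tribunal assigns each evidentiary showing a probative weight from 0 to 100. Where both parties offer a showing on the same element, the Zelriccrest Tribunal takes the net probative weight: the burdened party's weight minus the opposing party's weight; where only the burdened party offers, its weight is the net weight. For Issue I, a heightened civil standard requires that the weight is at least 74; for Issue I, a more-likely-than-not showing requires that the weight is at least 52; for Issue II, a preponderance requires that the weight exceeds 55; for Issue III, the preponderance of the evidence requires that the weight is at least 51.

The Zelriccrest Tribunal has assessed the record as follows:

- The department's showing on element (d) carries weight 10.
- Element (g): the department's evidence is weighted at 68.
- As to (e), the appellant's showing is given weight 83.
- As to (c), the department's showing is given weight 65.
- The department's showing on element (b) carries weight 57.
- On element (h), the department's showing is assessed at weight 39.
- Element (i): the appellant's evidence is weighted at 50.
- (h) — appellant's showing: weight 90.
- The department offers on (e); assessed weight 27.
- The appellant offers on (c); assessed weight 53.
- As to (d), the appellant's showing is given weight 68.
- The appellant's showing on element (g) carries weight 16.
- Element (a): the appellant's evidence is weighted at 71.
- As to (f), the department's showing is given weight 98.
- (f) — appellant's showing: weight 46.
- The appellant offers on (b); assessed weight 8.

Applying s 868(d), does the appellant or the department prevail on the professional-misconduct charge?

— Issue I —
Stage I.1 (appellant, a heightened civil standard, weight is at least 74): (a) 71 < 74 — fails.
  Not every element is met, so the appellant fails to carry Stage I.1.
So the department prevails on this issue.
— Issue II —
At Stage II.1 the appellant must meet a preponderance (weight exceeds 55): on (d) the weight is 68 less the opposing 10 gives net 58, which does exceed 55, so (d) meets the standard.
  All elements met. The appellant retains the burden for Stage II.2.
At Stage II.2 the appellant must meet a preponderance (weight exceeds 55): on (e) the weight is 83 less the opposing 27 gives net 56, which does exceed 55, so (e) meets the standard.
  Stage II.2 is satisfied; the onus moves to the department.
At Stage II.3 the department must meet a preponderance (weight exceeds 55): on (f) the weight is 98 less the opposing 46 gives net 52, which does not exceed 55, so (f) does not meet the standard; on (g) the weight is 68 less the opposing 16 gives net 52, ≤ 55, so (g) does not meet the standard.
  The department does not carry Stage II.3.
So the appellant prevails on this issue.
— Issue III —
Stage III.1 (appellant, the preponderance of the evidence, weight is at least 51): (h) net 90−39=51 ≥ 51 — meets.
  Stage III.1 is satisfied; the appellant continues to bear the burden.
Stage III.2 (appellant, the preponderance of the evidence, weight is at least 51): (i) 50 < 51 — fails.
  Not every element is met, so the appellant fails to carry Stage III.2.
The department prevails on this issue.
Per-issue: Issue I → department; Issue II → appellant; Issue III → department. The appellant must prevail on every issue; overall, the department prevails.

department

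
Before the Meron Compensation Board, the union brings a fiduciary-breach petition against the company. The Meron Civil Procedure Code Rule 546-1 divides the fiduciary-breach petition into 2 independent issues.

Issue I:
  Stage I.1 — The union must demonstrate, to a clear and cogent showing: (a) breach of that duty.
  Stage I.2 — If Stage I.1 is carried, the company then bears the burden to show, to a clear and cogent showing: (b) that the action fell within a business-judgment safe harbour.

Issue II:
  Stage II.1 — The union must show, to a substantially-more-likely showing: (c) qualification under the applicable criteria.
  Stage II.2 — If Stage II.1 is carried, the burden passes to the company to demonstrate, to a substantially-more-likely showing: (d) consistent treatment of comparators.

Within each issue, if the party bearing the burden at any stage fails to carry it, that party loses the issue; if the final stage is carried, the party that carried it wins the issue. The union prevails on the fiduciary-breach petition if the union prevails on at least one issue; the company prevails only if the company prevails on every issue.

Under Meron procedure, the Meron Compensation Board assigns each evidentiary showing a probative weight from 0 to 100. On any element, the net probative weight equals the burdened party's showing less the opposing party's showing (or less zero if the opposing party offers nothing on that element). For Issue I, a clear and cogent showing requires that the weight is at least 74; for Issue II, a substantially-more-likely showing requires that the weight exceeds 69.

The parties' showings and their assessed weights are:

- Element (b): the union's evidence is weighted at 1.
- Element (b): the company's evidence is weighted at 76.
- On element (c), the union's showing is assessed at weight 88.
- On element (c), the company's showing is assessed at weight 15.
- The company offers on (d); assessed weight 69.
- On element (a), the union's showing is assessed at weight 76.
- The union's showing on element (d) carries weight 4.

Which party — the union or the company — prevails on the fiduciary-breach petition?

union

— Issue I —
Stage I.1 (union, a clear and cogent showing, weight is at least 74): (a) 76 ≥ 74 — meets.
  Stage I.1 carried; the burden shifts to the company.
Stage I.2 (company, a clear and cogent showing, weight is at least 74): (b) net 76−1=75 ≥ 74 — meets.
  All elements met at the final stage.
All stages carried — the company prevails on this issue.
— Issue II —
At Stage II.1 the union must meet a substantially-more-likely showing (weight exceeds 69): on (c) the weight is 88 less the opposing 15 gives net 73, which does exceed 69, so (c) meets the standard.
  Stage II.1 carried; the burden shifts to the company.
At Stage II.2 the company must meet a substantially-more-likely showing (weight exceeds 69): on (d) the weight is 69 less the opposing 4 gives net 65, ≤ 69, so (d) does not meet the standard.
  Not every element is met, so the company fails to carry Stage II.2.
So the union prevails on this issue.
Per-issue: Issue I → company; Issue II → union. The union must prevail on at least one issue; overall, the union prevails.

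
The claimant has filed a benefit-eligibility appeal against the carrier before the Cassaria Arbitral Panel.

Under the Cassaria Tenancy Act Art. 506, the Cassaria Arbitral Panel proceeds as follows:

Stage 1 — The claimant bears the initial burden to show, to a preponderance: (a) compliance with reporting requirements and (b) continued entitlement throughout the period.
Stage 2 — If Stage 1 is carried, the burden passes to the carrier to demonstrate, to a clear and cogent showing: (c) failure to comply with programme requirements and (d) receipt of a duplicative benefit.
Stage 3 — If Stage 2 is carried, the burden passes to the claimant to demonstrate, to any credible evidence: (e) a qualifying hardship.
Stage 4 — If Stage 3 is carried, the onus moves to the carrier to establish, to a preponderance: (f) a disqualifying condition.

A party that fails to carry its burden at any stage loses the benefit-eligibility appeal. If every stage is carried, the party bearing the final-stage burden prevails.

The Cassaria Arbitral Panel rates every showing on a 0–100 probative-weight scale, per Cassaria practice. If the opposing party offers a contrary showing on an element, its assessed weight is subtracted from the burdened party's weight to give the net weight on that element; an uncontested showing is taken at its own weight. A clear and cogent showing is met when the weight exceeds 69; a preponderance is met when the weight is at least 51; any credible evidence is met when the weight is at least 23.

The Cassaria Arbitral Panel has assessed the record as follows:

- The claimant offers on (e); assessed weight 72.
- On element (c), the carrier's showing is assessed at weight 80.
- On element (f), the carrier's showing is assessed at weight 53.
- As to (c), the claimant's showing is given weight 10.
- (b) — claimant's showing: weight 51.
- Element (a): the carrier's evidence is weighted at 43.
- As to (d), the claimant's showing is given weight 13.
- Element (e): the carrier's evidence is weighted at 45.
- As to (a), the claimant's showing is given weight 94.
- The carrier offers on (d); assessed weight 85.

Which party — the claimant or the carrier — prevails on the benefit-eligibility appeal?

carrier

Stage 1 (claimant, a preponderance, weight is at least 51): (a) net 94−43=51 ≥ 51 — meets; (b) 51 ≥ 51 — meets.
  Stage 1 is satisfied; the onus moves to the carrier.
Stage 2 (carrier, a clear and cogent showing, weight exceeds 69): (c) net 80−10=70 > 69 — meets; (d) net 85−13=72 > 69 — meets.
  The carrier carries Stage 2; the claimant now bears the burden.
Stage 3 (claimant, any credible evidence, weight is at least 23): (e) net 72−45=27 ≥ 23 — meets.
  All elements met. The burden passes to the carrier.
Stage 4 (carrier, a preponderance, weight is at least 51): (f) 53 ≥ 51 — meets.
  Stage 4 carried; the final stage is satisfied.
With every stage satisfied, the carrier prevails.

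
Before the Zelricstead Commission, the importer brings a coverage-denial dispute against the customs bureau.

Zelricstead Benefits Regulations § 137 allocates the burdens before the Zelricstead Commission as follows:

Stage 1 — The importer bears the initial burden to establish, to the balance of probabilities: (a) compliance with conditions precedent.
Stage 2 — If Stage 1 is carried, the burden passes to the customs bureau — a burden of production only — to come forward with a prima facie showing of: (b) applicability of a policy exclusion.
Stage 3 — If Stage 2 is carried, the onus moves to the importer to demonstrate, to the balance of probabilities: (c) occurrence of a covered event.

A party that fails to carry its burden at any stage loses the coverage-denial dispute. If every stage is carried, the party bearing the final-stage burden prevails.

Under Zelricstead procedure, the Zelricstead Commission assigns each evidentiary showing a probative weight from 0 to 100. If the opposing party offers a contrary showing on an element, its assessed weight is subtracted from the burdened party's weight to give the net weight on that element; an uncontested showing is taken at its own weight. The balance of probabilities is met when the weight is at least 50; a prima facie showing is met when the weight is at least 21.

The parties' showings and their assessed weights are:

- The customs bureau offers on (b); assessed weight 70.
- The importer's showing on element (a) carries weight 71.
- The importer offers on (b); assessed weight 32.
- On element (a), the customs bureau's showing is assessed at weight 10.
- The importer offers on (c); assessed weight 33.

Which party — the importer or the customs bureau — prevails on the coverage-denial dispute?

Stage 1 (importer, the balance of probabilities, weight is at least 50): (a) net 71−10=61 ≥ 50 — meets.
  Stage 1 carried; the burden shifts to the customs bureau.
Stage 2 (customs bureau, a prima facie showing, weight is at least 21): (b) net 70−32=38 ≥ 21 — meets.
  Stage 2 is satisfied; the onus moves to the importer.
Stage 3 (importer, the balance of probabilities, weight is at least 50): (c) 33 < 50 — fails.
  The importer does not carry Stage 3.
So the customs bureau prevails.

customs bureau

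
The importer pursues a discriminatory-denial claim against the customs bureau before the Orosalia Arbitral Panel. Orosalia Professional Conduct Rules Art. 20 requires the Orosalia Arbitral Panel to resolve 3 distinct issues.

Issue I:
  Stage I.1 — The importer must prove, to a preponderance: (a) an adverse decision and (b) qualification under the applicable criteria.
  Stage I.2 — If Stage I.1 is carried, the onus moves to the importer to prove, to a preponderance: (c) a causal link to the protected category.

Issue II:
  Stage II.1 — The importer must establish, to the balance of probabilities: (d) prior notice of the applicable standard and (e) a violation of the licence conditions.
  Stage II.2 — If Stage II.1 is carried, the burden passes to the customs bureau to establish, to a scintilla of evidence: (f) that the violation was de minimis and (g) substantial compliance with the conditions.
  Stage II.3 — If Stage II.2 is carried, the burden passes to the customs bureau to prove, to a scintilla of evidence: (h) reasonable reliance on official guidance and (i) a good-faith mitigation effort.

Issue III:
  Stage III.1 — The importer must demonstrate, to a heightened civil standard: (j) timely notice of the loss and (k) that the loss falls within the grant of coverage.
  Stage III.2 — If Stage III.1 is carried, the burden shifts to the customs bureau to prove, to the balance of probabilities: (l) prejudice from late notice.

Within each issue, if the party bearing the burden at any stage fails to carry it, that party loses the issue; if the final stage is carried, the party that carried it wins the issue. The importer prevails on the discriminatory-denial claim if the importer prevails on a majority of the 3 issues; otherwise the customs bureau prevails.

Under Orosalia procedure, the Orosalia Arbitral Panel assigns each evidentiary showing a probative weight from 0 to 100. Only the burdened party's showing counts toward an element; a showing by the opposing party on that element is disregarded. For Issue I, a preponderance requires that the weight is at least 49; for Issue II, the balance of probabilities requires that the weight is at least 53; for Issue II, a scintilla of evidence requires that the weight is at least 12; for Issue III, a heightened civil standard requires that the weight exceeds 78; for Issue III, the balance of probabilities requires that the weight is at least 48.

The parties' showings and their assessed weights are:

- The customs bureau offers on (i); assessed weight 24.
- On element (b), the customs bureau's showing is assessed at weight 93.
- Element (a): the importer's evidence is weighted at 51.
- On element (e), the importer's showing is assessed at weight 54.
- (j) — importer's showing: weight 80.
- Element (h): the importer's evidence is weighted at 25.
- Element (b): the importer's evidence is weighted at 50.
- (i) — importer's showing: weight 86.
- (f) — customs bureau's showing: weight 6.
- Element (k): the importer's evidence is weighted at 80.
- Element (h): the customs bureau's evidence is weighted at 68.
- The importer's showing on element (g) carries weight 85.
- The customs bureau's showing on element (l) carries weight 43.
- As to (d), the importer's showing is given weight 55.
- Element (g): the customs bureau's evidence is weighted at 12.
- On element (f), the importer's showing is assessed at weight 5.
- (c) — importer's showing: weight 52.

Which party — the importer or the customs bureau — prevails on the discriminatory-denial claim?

importer

— Issue I —
At Stage I.1 the importer must meet a preponderance (weight is at least 49): on (a) the weight is 51, ≥ 49, so (a) meets the standard; on (b) the weight is 50 (the customs bureau's 93 is given no effect), ≥ 49, so (b) meets the standard.
  Stage I.1 is satisfied; the importer continues to bear the burden.
At Stage I.2 the importer must meet a preponderance (weight is at least 49): on (c) the weight is 52, which does reach 49, so (c) meets the standard.
  The importer carries the last stage.
Every stage carried; the importer prevails on this issue.
— Issue II —
Stage II.1 — burden on importer; standard: the balance of probabilities (weight is at least 53).
    (d): 55 ≥ 53 [met]
    (e): 54 ≥ 53 [met]
  Stage II.1 is satisfied; the onus moves to the customs bureau.
Stage II.2 — burden on customs bureau; standard: a scintilla of evidence (weight is at least 12).
    (f): 6 (importer's 5 disregarded) < 12 [not met]
    (g): 12 (importer's 85 disregarded) ≥ 12 [met]
  Not every element is met, so the customs bureau fails to carry Stage II.2.
So the importer prevails on this issue.
— Issue III —
Stage III.1 (importer, a heightened civil standard, weight exceeds 78): (j) 80 > 78 — meets; (k) 80 > 78 — meets.
  All elements met. The burden passes to the customs bureau.
Stage III.2 (customs bureau, the balance of probabilities, weight is at least 48): (l) 43 < 48 — fails.
  The customs bureau does not carry Stage III.2.
So the importer prevails on this issue.
Per-issue: Issue I → importer; Issue II → importer; Issue III → importer. The importer must prevail on a majority of issues; overall, the importer prevails.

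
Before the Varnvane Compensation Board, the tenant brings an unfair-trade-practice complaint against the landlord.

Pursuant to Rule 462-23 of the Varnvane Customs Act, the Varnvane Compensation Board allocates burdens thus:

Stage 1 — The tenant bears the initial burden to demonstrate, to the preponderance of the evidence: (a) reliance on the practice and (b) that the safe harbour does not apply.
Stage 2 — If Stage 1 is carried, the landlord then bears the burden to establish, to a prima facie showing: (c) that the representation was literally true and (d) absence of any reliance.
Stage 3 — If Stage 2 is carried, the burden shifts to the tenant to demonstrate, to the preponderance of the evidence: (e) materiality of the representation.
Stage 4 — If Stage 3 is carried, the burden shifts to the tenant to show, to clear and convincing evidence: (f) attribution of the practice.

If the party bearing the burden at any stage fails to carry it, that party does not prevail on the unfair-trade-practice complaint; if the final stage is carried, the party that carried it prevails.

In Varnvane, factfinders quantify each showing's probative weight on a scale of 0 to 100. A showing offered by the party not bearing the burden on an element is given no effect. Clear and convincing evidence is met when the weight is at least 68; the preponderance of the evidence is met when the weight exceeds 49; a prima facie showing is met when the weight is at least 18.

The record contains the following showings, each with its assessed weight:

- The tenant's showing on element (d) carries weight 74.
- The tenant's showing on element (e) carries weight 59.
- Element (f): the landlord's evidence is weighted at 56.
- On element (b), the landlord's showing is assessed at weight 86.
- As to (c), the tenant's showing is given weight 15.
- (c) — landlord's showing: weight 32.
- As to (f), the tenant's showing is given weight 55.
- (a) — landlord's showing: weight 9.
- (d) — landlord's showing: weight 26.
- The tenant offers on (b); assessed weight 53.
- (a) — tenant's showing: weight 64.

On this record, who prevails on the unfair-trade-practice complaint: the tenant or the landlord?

Stage 1 — burden on tenant; standard: the preponderance of the evidence (weight exceeds 49).
    (a): 64 (landlord's 9 disregarded) > 49 [met]
    (b): 53 (landlord's 86 disregarded) > 49 [met]
  All elements met. The burden passes to the landlord.
Stage 2 — burden on landlord; standard: a prima facie showing (weight is at least 18).
    (c): 32 (tenant's 15 disregarded) ≥ 18 [met]
    (d): 26 (tenant's 74 disregarded) ≥ 18 [met]
  The landlord carries Stage 2; the tenant now bears the burden.
Stage 3 — burden on tenant; standard: the preponderance of the evidence (weight exceeds 49).
    (e): 59 > 49 [met]
  Stage 3 carried; the burden remains with the tenant.
Stage 4 — burden on tenant; standard: clear and convincing evidence (weight is at least 68).
    (f): 55 (landlord's 56 disregarded) < 68 [not met]
  Not every element is met, so the tenant fails to carry Stage 4.
So the landlord prevails.

landlord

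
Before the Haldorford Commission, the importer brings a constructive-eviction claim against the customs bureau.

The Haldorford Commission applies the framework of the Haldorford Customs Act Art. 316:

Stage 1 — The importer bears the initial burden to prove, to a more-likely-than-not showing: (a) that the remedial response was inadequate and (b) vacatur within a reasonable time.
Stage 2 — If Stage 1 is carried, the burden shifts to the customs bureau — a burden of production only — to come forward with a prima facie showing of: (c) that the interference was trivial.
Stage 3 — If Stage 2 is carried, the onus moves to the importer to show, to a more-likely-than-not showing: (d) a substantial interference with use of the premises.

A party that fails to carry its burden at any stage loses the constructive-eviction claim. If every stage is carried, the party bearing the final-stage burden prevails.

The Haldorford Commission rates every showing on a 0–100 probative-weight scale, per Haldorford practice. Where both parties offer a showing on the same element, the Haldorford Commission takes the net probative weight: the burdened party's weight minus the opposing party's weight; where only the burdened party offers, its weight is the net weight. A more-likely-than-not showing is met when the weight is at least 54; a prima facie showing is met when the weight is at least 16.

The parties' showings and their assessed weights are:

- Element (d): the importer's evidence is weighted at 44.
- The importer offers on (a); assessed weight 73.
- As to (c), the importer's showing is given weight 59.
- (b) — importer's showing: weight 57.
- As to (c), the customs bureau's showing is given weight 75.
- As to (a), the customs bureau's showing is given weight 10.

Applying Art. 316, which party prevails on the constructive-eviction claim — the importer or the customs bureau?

customs bureau

Stage 1 (importer, a more-likely-than-not showing, weight is at least 54): (a) net 73−10=63 ≥ 54 — meets; (b) 57 ≥ 54 — meets.
  The importer carries Stage 1; the customs bureau now bears the burden.
Stage 2 (customs bureau, a prima facie showing, weight is at least 16): (c) net 75−59=16 ≥ 16 — meets.
  All elements met. The burden passes to the importer.
Stage 3 (importer, a more-likely-than-not showing, weight is at least 54): (d) 44 < 54 — fails.
  Stage 3 not carried; the importer fails its burden.
The customs bureau prevails.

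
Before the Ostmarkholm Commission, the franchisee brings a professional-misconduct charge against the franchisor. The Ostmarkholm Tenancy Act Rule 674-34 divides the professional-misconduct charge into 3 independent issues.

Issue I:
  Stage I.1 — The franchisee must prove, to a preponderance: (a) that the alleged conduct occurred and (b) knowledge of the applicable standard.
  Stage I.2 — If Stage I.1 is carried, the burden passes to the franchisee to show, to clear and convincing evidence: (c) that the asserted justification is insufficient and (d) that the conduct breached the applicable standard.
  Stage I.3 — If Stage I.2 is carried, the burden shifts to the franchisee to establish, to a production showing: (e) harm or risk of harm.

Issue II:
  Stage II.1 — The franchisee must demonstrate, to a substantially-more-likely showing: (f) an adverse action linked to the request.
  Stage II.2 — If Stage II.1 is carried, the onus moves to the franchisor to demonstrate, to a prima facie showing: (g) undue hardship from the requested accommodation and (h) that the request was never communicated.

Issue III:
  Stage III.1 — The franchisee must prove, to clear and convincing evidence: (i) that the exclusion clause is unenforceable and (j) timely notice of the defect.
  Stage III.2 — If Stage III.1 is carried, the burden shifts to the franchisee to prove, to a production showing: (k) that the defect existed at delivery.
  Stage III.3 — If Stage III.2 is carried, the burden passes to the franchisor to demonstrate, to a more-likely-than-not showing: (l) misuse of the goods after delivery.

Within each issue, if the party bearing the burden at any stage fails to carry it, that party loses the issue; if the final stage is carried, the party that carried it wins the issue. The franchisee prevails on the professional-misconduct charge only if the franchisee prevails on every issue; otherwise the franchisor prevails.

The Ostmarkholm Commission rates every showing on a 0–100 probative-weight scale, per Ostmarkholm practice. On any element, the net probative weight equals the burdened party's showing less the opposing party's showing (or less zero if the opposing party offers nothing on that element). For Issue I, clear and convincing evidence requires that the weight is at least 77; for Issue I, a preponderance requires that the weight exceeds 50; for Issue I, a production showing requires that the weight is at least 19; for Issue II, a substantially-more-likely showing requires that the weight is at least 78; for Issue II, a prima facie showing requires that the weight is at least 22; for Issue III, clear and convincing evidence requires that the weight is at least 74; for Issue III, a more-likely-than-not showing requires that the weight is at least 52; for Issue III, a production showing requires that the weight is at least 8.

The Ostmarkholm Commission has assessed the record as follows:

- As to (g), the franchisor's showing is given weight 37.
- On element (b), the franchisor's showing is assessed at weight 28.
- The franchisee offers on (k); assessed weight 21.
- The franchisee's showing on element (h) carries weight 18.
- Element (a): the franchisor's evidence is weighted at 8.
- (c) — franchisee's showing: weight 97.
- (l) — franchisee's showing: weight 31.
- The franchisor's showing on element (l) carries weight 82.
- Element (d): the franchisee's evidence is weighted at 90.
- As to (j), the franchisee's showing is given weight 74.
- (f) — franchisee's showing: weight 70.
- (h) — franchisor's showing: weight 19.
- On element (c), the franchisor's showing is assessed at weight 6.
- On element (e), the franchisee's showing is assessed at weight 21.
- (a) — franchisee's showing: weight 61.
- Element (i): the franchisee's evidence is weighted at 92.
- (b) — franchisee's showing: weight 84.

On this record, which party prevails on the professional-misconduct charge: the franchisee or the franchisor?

— Issue I —
At Stage I.1 the franchisee must meet a preponderance (weight exceeds 50): on (a) the weight is 61 less the opposing 8 gives net 53, which does exceed 50, so (a) meets the standard; on (b) the weight is 84 less the opposing 28 gives net 56, > 50, so (b) meets the standard.
  All elements met. The franchisee retains the burden for Stage I.2.
At Stage I.2 the franchisee must meet clear and convincing evidence (weight is at least 77): on (c) the weight is 97 less the opposing 6 gives net 91, ≥ 77, so (c) meets the standard; on (d) the weight is 90, ≥ 77, so (d) meets the standard.
  Stage I.2 is satisfied; the franchisee continues to bear the burden.
At Stage I.3 the franchisee must meet a production showing (weight is at least 19): on (e) the weight is 21, ≥ 19, so (e) meets the standard.
  The franchisee carries the last stage.
Every stage carried; the franchisee prevails on this issue.
— Issue II —
Stage II.1 (franchisee, a substantially-more-likely showing, weight is at least 78): (f) 70 < 78 — fails.
  Stage II.1 not carried; the franchisee fails its burden.
The analysis ends at Stage II.1; the franchisor prevails on this issue.
— Issue III —
At Stage III.1 the franchisee must meet clear and convincing evidence (weight is at least 74): on (i) the weight is 92, which does reach 74, so (i) meets the standard; on (j) the weight is 74, which does reach 74, so (j) meets the standard.
  All elements met. The franchisee retains the burden for Stage III.2.
At Stage III.2 the franchisee must meet a production showing (weight is at least 8): on (k) the weight is 21, ≥ 8, so (k) meets the standard.
  Stage III.2 is satisfied; the onus moves to the franchisor.
At Stage III.3 the franchisor must meet a more-likely-than-not showing (weight is at least 52): on (l) the weight is 82 less the opposing 31 gives net 51, < 52, so (l) does not meet the standard.
  The franchisor does not carry Stage III.3.
The analysis ends at Stage III.3; the franchisee prevails on this issue.
Per-issue: Issue I → franchisee; Issue II → franchisor; Issue III → franchisee. The franchisee must prevail on every issue; overall, the franchisor prevails.

franchisor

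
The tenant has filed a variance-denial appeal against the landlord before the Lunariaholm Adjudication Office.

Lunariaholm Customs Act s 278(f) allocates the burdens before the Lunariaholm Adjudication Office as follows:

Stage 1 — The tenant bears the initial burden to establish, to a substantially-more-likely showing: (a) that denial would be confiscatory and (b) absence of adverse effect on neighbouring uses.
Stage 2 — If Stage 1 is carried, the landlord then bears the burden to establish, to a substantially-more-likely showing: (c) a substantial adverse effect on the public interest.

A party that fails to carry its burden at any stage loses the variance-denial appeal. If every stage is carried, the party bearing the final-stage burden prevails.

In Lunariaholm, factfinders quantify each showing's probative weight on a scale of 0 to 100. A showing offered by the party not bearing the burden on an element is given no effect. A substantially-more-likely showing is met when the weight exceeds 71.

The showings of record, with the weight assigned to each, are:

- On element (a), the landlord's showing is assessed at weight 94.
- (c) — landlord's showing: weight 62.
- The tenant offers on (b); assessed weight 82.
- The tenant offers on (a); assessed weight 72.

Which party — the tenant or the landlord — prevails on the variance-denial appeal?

Stage 1 (tenant, a substantially-more-likely showing, weight exceeds 71): (a) 72 (landlord's 94 disregarded) > 71 — meets; (b) 82 > 71 — meets.
  The tenant carries Stage 1; the landlord now bears the burden.
Stage 2 (landlord, a substantially-more-likely showing, weight exceeds 71): (c) 62 ≤ 71 — fails.
  Stage 2 not carried; the landlord fails its burden.
The analysis ends at Stage 2; the tenant prevails.

tenant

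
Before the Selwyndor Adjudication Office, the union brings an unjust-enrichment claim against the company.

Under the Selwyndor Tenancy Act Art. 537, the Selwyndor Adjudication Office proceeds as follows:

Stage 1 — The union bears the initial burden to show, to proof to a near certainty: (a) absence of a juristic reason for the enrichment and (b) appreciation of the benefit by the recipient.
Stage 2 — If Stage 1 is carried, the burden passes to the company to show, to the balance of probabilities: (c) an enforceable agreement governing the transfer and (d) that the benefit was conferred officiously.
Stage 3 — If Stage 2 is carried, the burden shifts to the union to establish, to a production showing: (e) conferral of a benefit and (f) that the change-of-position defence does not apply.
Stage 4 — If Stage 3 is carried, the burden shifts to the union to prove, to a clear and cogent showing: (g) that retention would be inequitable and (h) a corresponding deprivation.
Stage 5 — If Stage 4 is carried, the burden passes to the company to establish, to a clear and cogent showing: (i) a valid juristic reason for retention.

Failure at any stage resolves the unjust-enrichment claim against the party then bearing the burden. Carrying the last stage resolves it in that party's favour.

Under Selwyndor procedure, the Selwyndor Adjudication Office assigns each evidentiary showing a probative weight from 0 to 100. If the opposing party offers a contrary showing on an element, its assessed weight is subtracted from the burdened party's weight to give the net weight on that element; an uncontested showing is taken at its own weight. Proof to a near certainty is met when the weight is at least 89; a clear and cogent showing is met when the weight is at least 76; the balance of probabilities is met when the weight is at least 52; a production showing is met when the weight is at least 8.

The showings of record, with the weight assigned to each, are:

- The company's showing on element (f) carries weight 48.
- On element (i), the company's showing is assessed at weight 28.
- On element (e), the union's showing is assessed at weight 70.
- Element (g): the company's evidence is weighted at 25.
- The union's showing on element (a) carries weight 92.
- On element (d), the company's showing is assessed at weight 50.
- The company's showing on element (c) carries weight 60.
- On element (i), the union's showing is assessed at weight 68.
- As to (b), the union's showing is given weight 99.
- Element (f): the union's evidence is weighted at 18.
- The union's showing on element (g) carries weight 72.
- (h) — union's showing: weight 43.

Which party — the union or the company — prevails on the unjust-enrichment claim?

At Stage 1 the union must meet proof to a near certainty (weight is at least 89): on (a) the weight is 92, which does reach 89, so (a) meets the standard; on (b) the weight is 99, ≥ 89, so (b) meets the standard.
  Stage 1 carried; the burden shifts to the company.
At Stage 2 the company must meet the balance of probabilities (weight is at least 52): on (c) the weight is 60, ≥ 52, so (c) meets the standard; on (d) the weight is 50, which does not reach 52, so (d) does not meet the standard.
  Not every element is met, so the company fails to carry Stage 2.
The union prevails.

union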